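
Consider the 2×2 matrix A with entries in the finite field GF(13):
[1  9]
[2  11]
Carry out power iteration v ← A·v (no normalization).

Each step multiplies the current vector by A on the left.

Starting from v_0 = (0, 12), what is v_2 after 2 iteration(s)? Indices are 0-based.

v_0 = (0, 12).
v_1 = A·v_0 = (4, 2).
v_2 = A·v_1 = (9, 4).

v_2 = (9, 4)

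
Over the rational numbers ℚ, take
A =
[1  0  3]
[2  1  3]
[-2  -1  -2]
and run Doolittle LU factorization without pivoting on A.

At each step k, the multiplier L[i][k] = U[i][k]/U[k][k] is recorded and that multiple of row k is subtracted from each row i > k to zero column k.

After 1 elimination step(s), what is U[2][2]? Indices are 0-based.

Step 1: pivot at (0,0) is 1.
  row1 ← row1 − (2)·row0  ⇒  L[1][0]=2, U row1=(0, 1, -3)
  row2 ← row2 − (-2)·row0  ⇒  L[2][0]=-2, U row2=(0, -1, 4)

U[2][2] = 4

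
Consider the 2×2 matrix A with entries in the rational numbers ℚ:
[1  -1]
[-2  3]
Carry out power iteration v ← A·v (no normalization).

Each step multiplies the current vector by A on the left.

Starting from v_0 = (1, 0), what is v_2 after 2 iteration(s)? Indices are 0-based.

v_0 = (1, 0).
v_1 = A·v_0 = (1, -2).
v_2 = A·v_1 = (3, -8).

v_2 = (3, -8)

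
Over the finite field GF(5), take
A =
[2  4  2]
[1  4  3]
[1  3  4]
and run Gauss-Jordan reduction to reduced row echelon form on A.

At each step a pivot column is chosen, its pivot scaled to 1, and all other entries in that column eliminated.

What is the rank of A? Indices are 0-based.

rank = 3

step 1: normalize row 0 (÷2) = (1, 2, 1)
  row 1: subtract 1×row0 = (0, 2, 2)
  row 2: subtract 1×row0 = (0, 1, 3)
step 2: normalize row 1 (÷2) = (0, 1, 1)
  row 0: subtract 2×row1 = (1, 0, 4)
  row 2: subtract 1×row1 = (0, 0, 2)
step 3: normalize row 2 (÷2) = (0, 0, 1)
  row 0: subtract 4×row2 = (1, 0, 0)
  row 1: subtract 1×row2 = (0, 1, 0)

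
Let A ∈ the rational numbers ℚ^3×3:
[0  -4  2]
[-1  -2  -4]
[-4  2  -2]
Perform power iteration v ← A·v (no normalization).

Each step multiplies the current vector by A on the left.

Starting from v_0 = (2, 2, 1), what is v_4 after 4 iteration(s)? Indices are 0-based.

v_4 = (680, 728, 376)

v_0 = (2, 2, 1).
v_1 = A·v_0 = (-6, -10, -6).
v_2 = A·v_1 = (28, 50, 16).
v_3 = A·v_2 = (-168, -192, -44).
v_4 = A·v_3 = (680, 728, 376).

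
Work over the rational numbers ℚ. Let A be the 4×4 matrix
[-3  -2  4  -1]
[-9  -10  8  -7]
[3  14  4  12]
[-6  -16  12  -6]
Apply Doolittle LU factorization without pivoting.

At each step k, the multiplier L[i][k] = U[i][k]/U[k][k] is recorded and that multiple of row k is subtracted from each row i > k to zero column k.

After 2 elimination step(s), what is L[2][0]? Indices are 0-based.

Step 1: pivot at (0,0) is -3.
  row1 ← row1 − (3)·row0  ⇒  L[1][0]=3, U row1=(0, -4, -4, -4)
  row2 ← row2 − (-1)·row0  ⇒  L[2][0]=-1, U row2=(0, 12, 8, 11)
  row3 ← row3 − (2)·row0  ⇒  L[3][0]=2, U row3=(0, -12, 4, -4)
Step 2: pivot at (1,1) is -4.
  row2 ← row2 − (-3)·row1  ⇒  L[2][1]=-3, U row2=(0, 0, -4, -1)
  row3 ← row3 − (3)·row1  ⇒  L[3][1]=3, U row3=(0, 0, 16, 8)

L[2][0] = -1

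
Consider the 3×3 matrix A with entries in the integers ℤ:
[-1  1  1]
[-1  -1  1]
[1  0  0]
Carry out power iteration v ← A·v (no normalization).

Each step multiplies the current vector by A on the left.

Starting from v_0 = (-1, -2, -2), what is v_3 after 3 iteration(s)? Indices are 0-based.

v_3 = (-5, -7, 3)

v_0 = (-1, -2, -2).
v_1 = A·v_0 = (-3, 1, -1).
v_2 = A·v_1 = (3, 1, -3).
v_3 = A·v_2 = (-5, -7, 3).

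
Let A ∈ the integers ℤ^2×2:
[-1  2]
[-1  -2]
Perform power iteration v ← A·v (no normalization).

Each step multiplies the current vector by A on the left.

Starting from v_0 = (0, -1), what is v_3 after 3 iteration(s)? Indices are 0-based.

v_3 = (-10, -2)

v_0 = (0, -1).
v_1 = A·v_0 = (-2, 2).
v_2 = A·v_1 = (6, -2).
v_3 = A·v_2 = (-10, -2).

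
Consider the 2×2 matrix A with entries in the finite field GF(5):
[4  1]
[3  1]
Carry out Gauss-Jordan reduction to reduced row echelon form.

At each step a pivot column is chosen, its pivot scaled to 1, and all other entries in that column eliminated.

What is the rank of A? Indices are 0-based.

pivot(0,0)=4: scale R0 → (1, 4)
  clear (1,0): R1 −= (3)R0 → (0, 4)
pivot(1,1)=4: scale R1 → (0, 1)
  clear (0,1): R0 −= (4)R1 → (1, 0)

rank = 2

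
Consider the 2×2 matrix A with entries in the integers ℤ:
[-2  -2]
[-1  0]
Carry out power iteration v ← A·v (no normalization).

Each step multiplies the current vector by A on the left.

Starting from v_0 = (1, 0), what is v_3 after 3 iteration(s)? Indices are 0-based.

v_0 = (1, 0).
v_1 = A·v_0 = (-2, -1).
v_2 = A·v_1 = (6, 2).
v_3 = A·v_2 = (-16, -6).

v_3 = (-16, -6)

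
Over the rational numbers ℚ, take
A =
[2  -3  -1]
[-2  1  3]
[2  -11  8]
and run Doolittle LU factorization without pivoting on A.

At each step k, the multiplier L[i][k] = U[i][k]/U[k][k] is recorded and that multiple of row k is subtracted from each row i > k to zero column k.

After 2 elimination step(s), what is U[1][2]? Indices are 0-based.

[col 0] pivot 2
  R1 -= -1*R0 → (0, -2, 2)  (L[1][0] := -1)
  R2 -= 1*R0 → (0, -8, 9)  (L[2][0] := 1)
[col 1] pivot -2
  R2 -= 4*R1 → (0, 0, 1)  (L[2][1] := 4)

U[1][2] = 2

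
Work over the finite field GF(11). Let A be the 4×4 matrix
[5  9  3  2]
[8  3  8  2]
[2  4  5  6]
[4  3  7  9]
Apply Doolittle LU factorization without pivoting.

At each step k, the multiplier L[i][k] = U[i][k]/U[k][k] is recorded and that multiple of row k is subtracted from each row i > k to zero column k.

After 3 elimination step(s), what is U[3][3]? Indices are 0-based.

Step 1: pivot at (0,0) is 5.
  row1 ← row1 − (6)·row0  ⇒  L[1][0]=6, U row1=(0, 4, 1, 1)
  row2 ← row2 − (7)·row0  ⇒  L[2][0]=7, U row2=(0, 7, 6, 3)
  row3 ← row3 − (3)·row0  ⇒  L[3][0]=3, U row3=(0, 9, 9, 3)
Step 2: pivot at (1,1) is 4.
  row2 ← row2 − (10)·row1  ⇒  L[2][1]=10, U row2=(0, 0, 7, 4)
  row3 ← row3 − (5)·row1  ⇒  L[3][1]=5, U row3=(0, 0, 4, 9)
Step 3: pivot at (2,2) is 7.
  row3 ← row3 − (10)·row2  ⇒  L[3][2]=10, U row3=(0, 0, 0, 2)

U[3][3] = 2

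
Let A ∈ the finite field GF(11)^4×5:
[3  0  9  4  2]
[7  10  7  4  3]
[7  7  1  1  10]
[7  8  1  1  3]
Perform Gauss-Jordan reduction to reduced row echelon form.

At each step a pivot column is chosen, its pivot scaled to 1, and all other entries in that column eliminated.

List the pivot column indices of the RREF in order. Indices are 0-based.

pivot columns: 0, 1, 2, 3

[1] R0 /= 3  ⇒  (1, 0, 3, 5, 8)
     R1 -= 7·R0  ⇒  (0, 10, 8, 2, 2)
     R2 -= 7·R0  ⇒  (0, 7, 2, 10, 9)
     R3 -= 7·R0  ⇒  (0, 8, 2, 10, 2)
[2] R1 /= 10  ⇒  (0, 1, 3, 9, 9)
     R2 -= 7·R1  ⇒  (0, 0, 3, 2, 1)
     R3 -= 8·R1  ⇒  (0, 0, 0, 4, 7)
[3] R2 /= 3  ⇒  (0, 0, 1, 8, 4)
     R0 -= 3·R2  ⇒  (1, 0, 0, 3, 7)
     R1 -= 3·R2  ⇒  (0, 1, 0, 7, 8)
[4] R3 /= 4  ⇒  (0, 0, 0, 1, 10)
     R0 -= 3·R3  ⇒  (1, 0, 0, 0, 10)
     R1 -= 7·R3  ⇒  (0, 1, 0, 0, 4)
     R2 -= 8·R3  ⇒  (0, 0, 1, 0, 1)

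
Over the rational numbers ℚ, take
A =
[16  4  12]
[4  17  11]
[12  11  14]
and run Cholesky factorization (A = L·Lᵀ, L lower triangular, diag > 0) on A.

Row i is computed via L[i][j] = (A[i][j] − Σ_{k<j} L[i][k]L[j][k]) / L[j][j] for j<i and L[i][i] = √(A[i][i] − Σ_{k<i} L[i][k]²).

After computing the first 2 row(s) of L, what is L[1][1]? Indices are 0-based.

Step 1: L[0][0] = √(16) = 4.
  L[1][0] = (4) / L[0][0] = 1.
Step 2: L[1][1] = √(16) = 4.

L[1][1] = 4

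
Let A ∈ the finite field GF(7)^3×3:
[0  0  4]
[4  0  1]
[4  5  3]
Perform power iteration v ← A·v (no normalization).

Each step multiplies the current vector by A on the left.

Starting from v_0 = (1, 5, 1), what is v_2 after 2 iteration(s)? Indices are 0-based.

v_0 = (1, 5, 1).
v_1 = A·v_0 = (4, 5, 4).
v_2 = A·v_1 = (2, 6, 4).

v_2 = (2, 6, 4)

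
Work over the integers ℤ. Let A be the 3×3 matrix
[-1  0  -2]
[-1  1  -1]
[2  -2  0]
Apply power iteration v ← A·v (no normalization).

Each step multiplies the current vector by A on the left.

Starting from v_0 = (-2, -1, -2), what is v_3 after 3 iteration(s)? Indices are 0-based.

v_0 = (-2, -1, -2).
v_1 = A·v_0 = (6, 3, -2).
v_2 = A·v_1 = (-2, -1, 6).
v_3 = A·v_2 = (-10, -5, -2).

v_3 = (-10, -5, -2)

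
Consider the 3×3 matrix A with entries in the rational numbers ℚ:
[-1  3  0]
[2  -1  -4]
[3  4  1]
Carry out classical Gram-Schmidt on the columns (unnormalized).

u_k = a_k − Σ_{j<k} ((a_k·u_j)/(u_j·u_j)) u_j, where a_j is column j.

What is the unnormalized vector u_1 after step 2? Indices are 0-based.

Step 1: u_0 = a_0 = (-1, 2, 3).
Step 2: u_1 = a_1 − (1/2)·u_0 = (7/2, -2, 5/2).

u_1 = (7/2, -2, 5/2)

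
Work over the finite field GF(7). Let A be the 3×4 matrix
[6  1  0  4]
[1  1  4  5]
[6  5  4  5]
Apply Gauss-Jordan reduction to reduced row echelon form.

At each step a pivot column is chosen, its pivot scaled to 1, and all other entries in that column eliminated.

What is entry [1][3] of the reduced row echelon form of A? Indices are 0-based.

step 1: normalize row 0 (÷6) = (1, 6, 0, 3)
  row 1: subtract 1×row0 = (0, 2, 4, 2)
  row 2: subtract 6×row0 = (0, 4, 4, 1)
step 2: normalize row 1 (÷2) = (0, 1, 2, 1)
  row 0: subtract 6×row1 = (1, 0, 2, 4)
  row 2: subtract 4×row1 = (0, 0, 3, 4)
step 3: normalize row 2 (÷3) = (0, 0, 1, 6)
  row 0: subtract 2×row2 = (1, 0, 0, 6)
  row 1: subtract 2×row2 = (0, 1, 0, 3)

M[1][3] = 3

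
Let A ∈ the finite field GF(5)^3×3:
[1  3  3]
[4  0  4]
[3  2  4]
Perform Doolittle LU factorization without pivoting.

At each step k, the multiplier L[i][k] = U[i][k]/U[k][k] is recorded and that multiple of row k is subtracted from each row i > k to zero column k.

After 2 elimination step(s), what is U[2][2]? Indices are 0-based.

U[2][2] = 3

[col 0] pivot 1
  R1 -= 4*R0 → (0, 3, 2)  (L[1][0] := 4)
  R2 -= 3*R0 → (0, 3, 0)  (L[2][0] := 3)
[col 1] pivot 3
  R2 -= 1*R1 → (0, 0, 3)  (L[2][1] := 1)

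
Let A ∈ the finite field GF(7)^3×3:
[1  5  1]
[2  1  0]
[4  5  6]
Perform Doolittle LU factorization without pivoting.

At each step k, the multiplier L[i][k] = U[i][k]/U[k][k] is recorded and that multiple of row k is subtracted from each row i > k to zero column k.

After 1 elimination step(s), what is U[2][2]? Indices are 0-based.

U[2][2] = 2

Step 1: pivot at (0,0) is 1.
  row1 ← row1 − (2)·row0  ⇒  L[1][0]=2, U row1=(0, 5, 5)
  row2 ← row2 − (4)·row0  ⇒  L[2][0]=4, U row2=(0, 6, 2)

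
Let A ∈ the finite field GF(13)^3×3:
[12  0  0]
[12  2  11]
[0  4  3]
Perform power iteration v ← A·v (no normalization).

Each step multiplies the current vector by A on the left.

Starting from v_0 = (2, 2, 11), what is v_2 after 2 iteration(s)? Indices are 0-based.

v_2 = (2, 10, 4)

v_0 = (2, 2, 11).
v_1 = A·v_0 = (11, 6, 2).
v_2 = A·v_1 = (2, 10, 4).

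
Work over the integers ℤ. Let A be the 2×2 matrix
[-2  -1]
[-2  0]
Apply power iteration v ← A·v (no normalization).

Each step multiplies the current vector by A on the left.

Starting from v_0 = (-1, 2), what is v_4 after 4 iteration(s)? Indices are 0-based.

v_0 = (-1, 2).
v_1 = A·v_0 = (0, 2).
v_2 = A·v_1 = (-2, 0).
v_3 = A·v_2 = (4, 4).
v_4 = A·v_3 = (-12, -8).

v_4 = (-12, -8)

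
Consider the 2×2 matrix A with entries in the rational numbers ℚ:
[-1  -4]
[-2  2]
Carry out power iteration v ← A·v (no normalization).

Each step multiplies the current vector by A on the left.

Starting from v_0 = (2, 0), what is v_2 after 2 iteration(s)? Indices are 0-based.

v_0 = (2, 0).
v_1 = A·v_0 = (-2, -4).
v_2 = A·v_1 = (18, -4).

v_2 = (18, -4)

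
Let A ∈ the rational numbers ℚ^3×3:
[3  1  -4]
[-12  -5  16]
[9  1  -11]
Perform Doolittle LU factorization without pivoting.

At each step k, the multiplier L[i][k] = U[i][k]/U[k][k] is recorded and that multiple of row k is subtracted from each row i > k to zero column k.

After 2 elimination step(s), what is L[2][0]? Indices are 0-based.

L[2][0] = 3

[col 0] pivot 3
  R1 -= -4*R0 → (0, -1, 0)  (L[1][0] := -4)
  R2 -= 3*R0 → (0, -2, 1)  (L[2][0] := 3)
[col 1] pivot -1
  R2 -= 2*R1 → (0, 0, 1)  (L[2][1] := 2)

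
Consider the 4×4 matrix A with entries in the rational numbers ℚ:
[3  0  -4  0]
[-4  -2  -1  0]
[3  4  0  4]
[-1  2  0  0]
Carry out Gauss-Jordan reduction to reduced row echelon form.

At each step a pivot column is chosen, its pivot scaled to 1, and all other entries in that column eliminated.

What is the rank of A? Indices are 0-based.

pivot(0,0)=3: scale R0 → (1, 0, -4/3, 0)
  clear (1,0): R1 −= (-4)R0 → (0, -2, -19/3, 0)
  clear (2,0): R2 −= (3)R0 → (0, 4, 4, 4)
  clear (3,0): R3 −= (-1)R0 → (0, 2, -4/3, 0)
pivot(1,1)=-2: scale R1 → (0, 1, 19/6, 0)
  clear (2,1): R2 −= (4)R1 → (0, 0, -26/3, 4)
  clear (3,1): R3 −= (2)R1 → (0, 0, -23/3, 0)
pivot(2,2)=-26/3: scale R2 → (0, 0, 1, -6/13)
  clear (0,2): R0 −= (-4/3)R2 → (1, 0, 0, -8/13)
  clear (1,2): R1 −= (19/6)R2 → (0, 1, 0, 19/13)
  clear (3,2): R3 −= (-23/3)R2 → (0, 0, 0, -46/13)
pivot(3,3)=-46/13: scale R3 → (0, 0, 0, 1)
  clear (0,3): R0 −= (-8/13)R3 → (1, 0, 0, 0)
  clear (1,3): R1 −= (19/13)R3 → (0, 1, 0, 0)
  clear (2,3): R2 −= (-6/13)R3 → (0, 0, 1, 0)

rank = 4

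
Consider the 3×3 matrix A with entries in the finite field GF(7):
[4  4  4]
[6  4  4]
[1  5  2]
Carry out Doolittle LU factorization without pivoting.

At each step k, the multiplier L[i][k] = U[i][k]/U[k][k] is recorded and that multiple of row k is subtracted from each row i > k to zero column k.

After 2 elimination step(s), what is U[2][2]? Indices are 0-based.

U[2][2] = 4

[col 0] pivot 4
  R1 -= 5*R0 → (0, 5, 5)  (L[1][0] := 5)
  R2 -= 2*R0 → (0, 4, 1)  (L[2][0] := 2)
[col 1] pivot 5
  R2 -= 5*R1 → (0, 0, 4)  (L[2][1] := 5)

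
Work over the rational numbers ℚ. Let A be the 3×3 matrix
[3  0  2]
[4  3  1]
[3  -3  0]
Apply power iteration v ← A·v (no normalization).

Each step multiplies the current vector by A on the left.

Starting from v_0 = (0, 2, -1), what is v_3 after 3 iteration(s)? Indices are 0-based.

v_3 = (-96, -90, -57)

v_0 = (0, 2, -1).
v_1 = A·v_0 = (-2, 5, -6).
v_2 = A·v_1 = (-18, 1, -21).
v_3 = A·v_2 = (-96, -90, -57).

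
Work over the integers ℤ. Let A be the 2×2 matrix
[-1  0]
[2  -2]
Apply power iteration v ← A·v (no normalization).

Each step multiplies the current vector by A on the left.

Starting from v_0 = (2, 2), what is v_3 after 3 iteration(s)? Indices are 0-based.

v_0 = (2, 2).
v_1 = A·v_0 = (-2, 0).
v_2 = A·v_1 = (2, -4).
v_3 = A·v_2 = (-2, 12).

v_3 = (-2, 12)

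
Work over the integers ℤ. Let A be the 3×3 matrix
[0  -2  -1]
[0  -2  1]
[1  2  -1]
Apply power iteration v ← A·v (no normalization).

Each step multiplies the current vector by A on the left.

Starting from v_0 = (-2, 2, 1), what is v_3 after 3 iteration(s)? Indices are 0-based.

v_3 = (-2, -26, 31)

v_0 = (-2, 2, 1).
v_1 = A·v_0 = (-5, -3, 1).
v_2 = A·v_1 = (5, 7, -12).
v_3 = A·v_2 = (-2, -26, 31).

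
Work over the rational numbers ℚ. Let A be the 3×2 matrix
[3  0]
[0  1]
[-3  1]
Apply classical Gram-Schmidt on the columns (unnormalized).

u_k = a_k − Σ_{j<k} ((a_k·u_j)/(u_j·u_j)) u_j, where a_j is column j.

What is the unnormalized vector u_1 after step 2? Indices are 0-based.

u_1 = (1/2, 1, 1/2)

Step 1: u_0 = a_0 = (3, 0, -3).
Step 2: u_1 = a_1 − (-1/6)·u_0 = (1/2, 1, 1/2).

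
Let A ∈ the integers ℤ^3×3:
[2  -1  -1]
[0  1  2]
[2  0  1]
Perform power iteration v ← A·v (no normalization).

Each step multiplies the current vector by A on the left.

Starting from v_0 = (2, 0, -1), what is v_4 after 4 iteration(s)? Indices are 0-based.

v_4 = (-59, 92, 33)

v_0 = (2, 0, -1).
v_1 = A·v_0 = (5, -2, 3).
v_2 = A·v_1 = (9, 4, 13).
v_3 = A·v_2 = (1, 30, 31).
v_4 = A·v_3 = (-59, 92, 33).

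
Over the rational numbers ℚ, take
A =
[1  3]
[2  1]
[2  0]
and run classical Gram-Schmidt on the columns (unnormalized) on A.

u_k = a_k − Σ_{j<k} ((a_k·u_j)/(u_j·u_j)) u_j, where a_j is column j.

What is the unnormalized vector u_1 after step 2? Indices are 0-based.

Step 1: u_0 = a_0 = (1, 2, 2).
Step 2: u_1 = a_1 − (5/9)·u_0 = (22/9, -1/9, -10/9).

u_1 = (22/9, -1/9, -10/9)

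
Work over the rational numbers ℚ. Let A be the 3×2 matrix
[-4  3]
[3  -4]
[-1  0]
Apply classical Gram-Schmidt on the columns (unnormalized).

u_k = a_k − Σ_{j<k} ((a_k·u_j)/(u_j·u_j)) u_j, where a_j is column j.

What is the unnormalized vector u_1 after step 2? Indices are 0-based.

Step 1: u_0 = a_0 = (-4, 3, -1).
Step 2: u_1 = a_1 − (-12/13)·u_0 = (-9/13, -16/13, -12/13).

u_1 = (-9/13, -16/13, -12/13)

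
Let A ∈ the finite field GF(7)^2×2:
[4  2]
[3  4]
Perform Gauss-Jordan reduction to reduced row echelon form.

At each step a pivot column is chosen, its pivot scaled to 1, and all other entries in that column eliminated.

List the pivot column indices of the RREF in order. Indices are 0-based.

[1] R0 /= 4  ⇒  (1, 4)
     R1 -= 3·R0  ⇒  (0, 6)
[2] R1 /= 6  ⇒  (0, 1)
     R0 -= 4·R1  ⇒  (1, 0)

pivot columns: 0, 1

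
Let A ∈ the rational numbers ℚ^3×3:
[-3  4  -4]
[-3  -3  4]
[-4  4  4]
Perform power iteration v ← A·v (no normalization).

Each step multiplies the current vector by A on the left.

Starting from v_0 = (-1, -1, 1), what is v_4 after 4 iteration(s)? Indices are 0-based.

v_0 = (-1, -1, 1).
v_1 = A·v_0 = (-5, 10, 4).
v_2 = A·v_1 = (39, 1, 76).
v_3 = A·v_2 = (-417, 184, 152).
v_4 = A·v_3 = (1379, 1307, 3012).

v_4 = (1379, 1307, 3012)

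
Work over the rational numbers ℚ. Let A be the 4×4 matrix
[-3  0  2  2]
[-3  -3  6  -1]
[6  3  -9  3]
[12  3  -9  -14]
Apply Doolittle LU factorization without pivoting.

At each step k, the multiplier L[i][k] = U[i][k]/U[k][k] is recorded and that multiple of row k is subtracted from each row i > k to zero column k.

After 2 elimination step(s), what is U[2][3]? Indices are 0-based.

k=0: U[0][0]=-3
  eliminate (1,0): mult=1, new row 1: (0, -3, 4, -3); set L[1][0]=1
  eliminate (2,0): mult=-2, new row 2: (0, 3, -5, 7); set L[2][0]=-2
  eliminate (3,0): mult=-4, new row 3: (0, 3, -1, -6); set L[3][0]=-4
k=1: U[1][1]=-3
  eliminate (2,1): mult=-1, new row 2: (0, 0, -1, 4); set L[2][1]=-1
  eliminate (3,1): mult=-1, new row 3: (0, 0, 3, -9); set L[3][1]=-1

U[2][3] = 4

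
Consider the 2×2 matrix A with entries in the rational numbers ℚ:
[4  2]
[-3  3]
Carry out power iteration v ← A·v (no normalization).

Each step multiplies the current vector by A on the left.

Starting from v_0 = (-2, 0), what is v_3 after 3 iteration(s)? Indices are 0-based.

v_3 = (4, 186)

v_0 = (-2, 0).
v_1 = A·v_0 = (-8, 6).
v_2 = A·v_1 = (-20, 42).
v_3 = A·v_2 = (4, 186).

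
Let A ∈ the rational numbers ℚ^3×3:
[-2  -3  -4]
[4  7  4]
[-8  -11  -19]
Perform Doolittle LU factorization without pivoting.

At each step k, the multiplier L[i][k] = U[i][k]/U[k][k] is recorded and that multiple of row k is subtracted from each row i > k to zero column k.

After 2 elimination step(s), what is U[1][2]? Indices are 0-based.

U[1][2] = -4

k=0: U[0][0]=-2
  eliminate (1,0): mult=-2, new row 1: (0, 1, -4); set L[1][0]=-2
  eliminate (2,0): mult=4, new row 2: (0, 1, -3); set L[2][0]=4
k=1: U[1][1]=1
  eliminate (2,1): mult=1, new row 2: (0, 0, 1); set L[2][1]=1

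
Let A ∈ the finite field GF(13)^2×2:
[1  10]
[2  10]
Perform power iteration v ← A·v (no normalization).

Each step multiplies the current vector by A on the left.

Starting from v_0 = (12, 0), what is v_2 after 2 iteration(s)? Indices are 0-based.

v_2 = (5, 4)

v_0 = (12, 0).
v_1 = A·v_0 = (12, 11).
v_2 = A·v_1 = (5, 4).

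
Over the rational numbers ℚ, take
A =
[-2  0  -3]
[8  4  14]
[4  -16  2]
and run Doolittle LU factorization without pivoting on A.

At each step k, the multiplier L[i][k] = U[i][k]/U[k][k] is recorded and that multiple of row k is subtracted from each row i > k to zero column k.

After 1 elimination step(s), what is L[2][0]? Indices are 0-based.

L[2][0] = -2

Step 1: pivot at (0,0) is -2.
  row1 ← row1 − (-4)·row0  ⇒  L[1][0]=-4, U row1=(0, 4, 2)
  row2 ← row2 − (-2)·row0  ⇒  L[2][0]=-2, U row2=(0, -16, -4)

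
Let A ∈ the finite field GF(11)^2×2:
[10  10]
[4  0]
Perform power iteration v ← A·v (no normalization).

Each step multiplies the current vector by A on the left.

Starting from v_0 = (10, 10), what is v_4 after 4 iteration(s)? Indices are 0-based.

v_4 = (2, 4)

v_0 = (10, 10).
v_1 = A·v_0 = (2, 7).
v_2 = A·v_1 = (2, 8).
v_3 = A·v_2 = (1, 8).
v_4 = A·v_3 = (2, 4).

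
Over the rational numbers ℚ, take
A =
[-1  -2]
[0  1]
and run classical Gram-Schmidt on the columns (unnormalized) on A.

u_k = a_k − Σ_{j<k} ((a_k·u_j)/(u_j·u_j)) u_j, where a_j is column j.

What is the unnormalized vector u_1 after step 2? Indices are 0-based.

u_1 = (0, 1)

Step 1: u_0 = a_0 = (-1, 0).
Step 2: u_1 = a_1 − (2)·u_0 = (0, 1).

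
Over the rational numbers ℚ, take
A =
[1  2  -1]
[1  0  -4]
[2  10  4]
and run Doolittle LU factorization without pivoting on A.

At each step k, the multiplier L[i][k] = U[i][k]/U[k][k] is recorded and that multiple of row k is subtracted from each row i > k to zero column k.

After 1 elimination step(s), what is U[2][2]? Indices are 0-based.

U[2][2] = 6

Step 1: pivot at (0,0) is 1.
  row1 ← row1 − (1)·row0  ⇒  L[1][0]=1, U row1=(0, -2, -3)
  row2 ← row2 − (2)·row0  ⇒  L[2][0]=2, U row2=(0, 6, 6)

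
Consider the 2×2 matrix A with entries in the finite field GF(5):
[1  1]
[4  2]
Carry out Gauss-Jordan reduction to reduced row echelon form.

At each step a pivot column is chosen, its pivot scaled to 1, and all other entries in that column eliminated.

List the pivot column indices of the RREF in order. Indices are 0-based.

pivot columns: 0, 1

[1] R0 /= 1  ⇒  (1, 1)
     R1 -= 4·R0  ⇒  (0, 3)
[2] R1 /= 3  ⇒  (0, 1)
     R0 -= 1·R1  ⇒  (1, 0)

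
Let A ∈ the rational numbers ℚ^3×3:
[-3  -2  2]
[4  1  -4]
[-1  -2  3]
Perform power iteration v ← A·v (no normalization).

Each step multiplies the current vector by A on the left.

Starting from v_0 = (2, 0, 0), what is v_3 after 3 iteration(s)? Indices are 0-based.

v_0 = (2, 0, 0).
v_1 = A·v_0 = (-6, 8, -2).
v_2 = A·v_1 = (-2, -8, -16).
v_3 = A·v_2 = (-10, 48, -30).

v_3 = (-10, 48, -30)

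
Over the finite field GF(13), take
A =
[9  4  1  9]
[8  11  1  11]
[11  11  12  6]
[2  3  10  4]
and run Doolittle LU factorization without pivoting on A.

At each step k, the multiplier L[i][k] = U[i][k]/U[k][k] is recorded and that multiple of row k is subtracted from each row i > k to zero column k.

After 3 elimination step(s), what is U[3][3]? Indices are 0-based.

Step 1: pivot at (0,0) is 9.
  row1 ← row1 − (11)·row0  ⇒  L[1][0]=11, U row1=(0, 6, 3, 3)
  row2 ← row2 − (7)·row0  ⇒  L[2][0]=7, U row2=(0, 9, 5, 8)
  row3 ← row3 − (6)·row0  ⇒  L[3][0]=6, U row3=(0, 5, 4, 2)
Step 2: pivot at (1,1) is 6.
  row2 ← row2 − (8)·row1  ⇒  L[2][1]=8, U row2=(0, 0, 7, 10)
  row3 ← row3 − (3)·row1  ⇒  L[3][1]=3, U row3=(0, 0, 8, 6)
Step 3: pivot at (2,2) is 7.
  row3 ← row3 − (3)·row2  ⇒  L[3][2]=3, U row3=(0, 0, 0, 2)

U[3][3] = 2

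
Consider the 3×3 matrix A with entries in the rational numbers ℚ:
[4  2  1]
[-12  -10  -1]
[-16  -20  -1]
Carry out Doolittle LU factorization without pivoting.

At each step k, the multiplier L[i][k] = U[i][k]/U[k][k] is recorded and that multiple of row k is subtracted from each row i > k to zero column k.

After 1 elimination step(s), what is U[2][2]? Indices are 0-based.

U[2][2] = 3

[col 0] pivot 4
  R1 -= -3*R0 → (0, -4, 2)  (L[1][0] := -3)
  R2 -= -4*R0 → (0, -12, 3)  (L[2][0] := -4)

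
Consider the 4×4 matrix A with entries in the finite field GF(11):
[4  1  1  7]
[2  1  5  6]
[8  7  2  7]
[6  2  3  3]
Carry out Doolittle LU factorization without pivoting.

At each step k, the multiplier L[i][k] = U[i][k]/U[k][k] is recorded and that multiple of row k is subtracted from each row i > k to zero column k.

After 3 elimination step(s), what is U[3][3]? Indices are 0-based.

U[3][3] = 9

k=0: U[0][0]=4
  eliminate (1,0): mult=6, new row 1: (0, 6, 10, 8); set L[1][0]=6
  eliminate (2,0): mult=2, new row 2: (0, 5, 0, 4); set L[2][0]=2
  eliminate (3,0): mult=7, new row 3: (0, 6, 7, 9); set L[3][0]=7
k=1: U[1][1]=6
  eliminate (2,1): mult=10, new row 2: (0, 0, 10, 1); set L[2][1]=10
  eliminate (3,1): mult=1, new row 3: (0, 0, 8, 1); set L[3][1]=1
k=2: U[2][2]=10
  eliminate (3,2): mult=3, new row 3: (0, 0, 0, 9); set L[3][2]=3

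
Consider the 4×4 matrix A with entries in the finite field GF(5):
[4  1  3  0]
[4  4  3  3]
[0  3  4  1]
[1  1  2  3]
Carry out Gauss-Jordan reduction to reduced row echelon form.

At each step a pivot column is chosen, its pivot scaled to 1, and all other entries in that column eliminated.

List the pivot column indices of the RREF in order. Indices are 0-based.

pivot columns: 0, 1, 2, 3

[1] R0 /= 4  ⇒  (1, 4, 2, 0)
     R1 -= 4·R0  ⇒  (0, 3, 0, 3)
     R3 -= 1·R0  ⇒  (0, 2, 0, 3)
[2] R1 /= 3  ⇒  (0, 1, 0, 1)
     R0 -= 4·R1  ⇒  (1, 0, 2, 1)
     R2 -= 3·R1  ⇒  (0, 0, 4, 3)
     R3 -= 2·R1  ⇒  (0, 0, 0, 1)
[3] R2 /= 4  ⇒  (0, 0, 1, 2)
     R0 -= 2·R2  ⇒  (1, 0, 0, 2)
[4] R3 /= 1  ⇒  (0, 0, 0, 1)
     R0 -= 2·R3  ⇒  (1, 0, 0, 0)
     R1 -= 1·R3  ⇒  (0, 1, 0, 0)
     R2 -= 2·R3  ⇒  (0, 0, 1, 0)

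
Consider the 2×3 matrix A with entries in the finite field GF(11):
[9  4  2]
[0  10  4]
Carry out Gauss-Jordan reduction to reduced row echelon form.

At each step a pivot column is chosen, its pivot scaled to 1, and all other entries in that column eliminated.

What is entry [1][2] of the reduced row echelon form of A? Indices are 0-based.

[1] R0 /= 9  ⇒  (1, 9, 10)
[2] R1 /= 10  ⇒  (0, 1, 7)
     R0 -= 9·R1  ⇒  (1, 0, 2)

M[1][2] = 7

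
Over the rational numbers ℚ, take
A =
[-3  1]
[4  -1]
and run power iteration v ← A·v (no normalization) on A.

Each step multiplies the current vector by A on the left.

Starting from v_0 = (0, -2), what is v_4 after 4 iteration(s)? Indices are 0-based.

v_4 = (144, -178)

v_0 = (0, -2).
v_1 = A·v_0 = (-2, 2).
v_2 = A·v_1 = (8, -10).
v_3 = A·v_2 = (-34, 42).
v_4 = A·v_3 = (144, -178).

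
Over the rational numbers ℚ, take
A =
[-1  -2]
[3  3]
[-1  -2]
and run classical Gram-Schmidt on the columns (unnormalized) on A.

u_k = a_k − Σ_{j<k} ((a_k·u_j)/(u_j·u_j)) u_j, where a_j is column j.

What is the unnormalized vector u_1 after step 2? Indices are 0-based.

u_1 = (-9/11, -6/11, -9/11)

Step 1: u_0 = a_0 = (-1, 3, -1).
Step 2: u_1 = a_1 − (13/11)·u_0 = (-9/11, -6/11, -9/11).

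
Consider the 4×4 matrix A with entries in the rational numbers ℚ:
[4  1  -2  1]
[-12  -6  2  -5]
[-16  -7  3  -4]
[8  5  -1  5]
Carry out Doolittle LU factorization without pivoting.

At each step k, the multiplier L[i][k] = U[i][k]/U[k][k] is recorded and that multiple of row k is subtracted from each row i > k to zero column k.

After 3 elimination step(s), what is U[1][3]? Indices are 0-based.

k=0: U[0][0]=4
  eliminate (1,0): mult=-3, new row 1: (0, -3, -4, -2); set L[1][0]=-3
  eliminate (2,0): mult=-4, new row 2: (0, -3, -5, 0); set L[2][0]=-4
  eliminate (3,0): mult=2, new row 3: (0, 3, 3, 3); set L[3][0]=2
k=1: U[1][1]=-3
  eliminate (2,1): mult=1, new row 2: (0, 0, -1, 2); set L[2][1]=1
  eliminate (3,1): mult=-1, new row 3: (0, 0, -1, 1); set L[3][1]=-1
k=2: U[2][2]=-1
  eliminate (3,2): mult=1, new row 3: (0, 0, 0, -1); set L[3][2]=1

U[1][3] = -2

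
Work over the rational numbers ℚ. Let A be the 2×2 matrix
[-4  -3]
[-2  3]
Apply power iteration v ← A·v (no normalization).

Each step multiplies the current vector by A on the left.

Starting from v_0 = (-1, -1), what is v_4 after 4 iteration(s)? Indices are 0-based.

v_0 = (-1, -1).
v_1 = A·v_0 = (7, -1).
v_2 = A·v_1 = (-25, -17).
v_3 = A·v_2 = (151, -1).
v_4 = A·v_3 = (-601, -305).

v_4 = (-601, -305)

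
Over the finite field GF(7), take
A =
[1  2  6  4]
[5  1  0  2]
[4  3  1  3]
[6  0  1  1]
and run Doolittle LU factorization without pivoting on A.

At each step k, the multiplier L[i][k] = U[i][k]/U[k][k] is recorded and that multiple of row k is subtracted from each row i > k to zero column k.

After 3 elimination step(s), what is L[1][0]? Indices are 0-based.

Step 1: pivot at (0,0) is 1.
  row1 ← row1 − (5)·row0  ⇒  L[1][0]=5, U row1=(0, 5, 5, 3)
  row2 ← row2 − (4)·row0  ⇒  L[2][0]=4, U row2=(0, 2, 5, 1)
  row3 ← row3 − (6)·row0  ⇒  L[3][0]=6, U row3=(0, 2, 0, 5)
Step 2: pivot at (1,1) is 5.
  row2 ← row2 − (6)·row1  ⇒  L[2][1]=6, U row2=(0, 0, 3, 4)
  row3 ← row3 − (6)·row1  ⇒  L[3][1]=6, U row3=(0, 0, 5, 1)
Step 3: pivot at (2,2) is 3.
  row3 ← row3 − (4)·row2  ⇒  L[3][2]=4, U row3=(0, 0, 0, 6)

L[1][0] = 5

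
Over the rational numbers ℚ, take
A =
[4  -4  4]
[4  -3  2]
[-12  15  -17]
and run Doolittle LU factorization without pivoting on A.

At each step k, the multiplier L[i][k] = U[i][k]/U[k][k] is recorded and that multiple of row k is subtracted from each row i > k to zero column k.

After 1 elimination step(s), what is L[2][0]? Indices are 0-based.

[col 0] pivot 4
  R1 -= 1*R0 → (0, 1, -2)  (L[1][0] := 1)
  R2 -= -3*R0 → (0, 3, -5)  (L[2][0] := -3)

L[2][0] = -3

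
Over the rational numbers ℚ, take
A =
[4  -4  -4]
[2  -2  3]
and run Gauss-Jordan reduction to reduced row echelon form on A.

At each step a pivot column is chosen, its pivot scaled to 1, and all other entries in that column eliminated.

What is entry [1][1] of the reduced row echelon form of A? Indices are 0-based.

step 1: normalize row 0 (÷4) = (1, -1, -1)
  row 1: subtract 2×row0 = (0, 0, 5)
skip col 1 (zero from row 1)
step 2: normalize row 1 (÷5) = (0, 0, 1)
  row 0: subtract -1×row1 = (1, -1, 0)

M[1][1] = 0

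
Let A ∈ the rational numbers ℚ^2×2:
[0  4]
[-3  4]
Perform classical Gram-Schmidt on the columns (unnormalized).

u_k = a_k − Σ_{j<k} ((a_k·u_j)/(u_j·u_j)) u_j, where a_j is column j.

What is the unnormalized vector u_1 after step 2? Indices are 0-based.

Step 1: u_0 = a_0 = (0, -3).
Step 2: u_1 = a_1 − (-4/3)·u_0 = (4, 0).

u_1 = (4, 0)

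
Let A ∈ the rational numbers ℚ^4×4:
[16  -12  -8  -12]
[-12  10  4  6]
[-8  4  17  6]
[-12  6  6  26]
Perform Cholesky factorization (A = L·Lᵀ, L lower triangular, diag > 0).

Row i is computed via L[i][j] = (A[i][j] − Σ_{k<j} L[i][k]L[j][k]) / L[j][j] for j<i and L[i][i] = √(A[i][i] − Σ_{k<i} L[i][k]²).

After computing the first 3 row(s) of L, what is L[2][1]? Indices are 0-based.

L[2][1] = -2

Step 1: L[0][0] = √(16) = 4.
  L[1][0] = (-12) / L[0][0] = -3.
Step 2: L[1][1] = √(1) = 1.
  L[2][0] = (-8) / L[0][0] = -2.
  L[2][1] = (-2) / L[1][1] = -2.
Step 3: L[2][2] = √(9) = 3.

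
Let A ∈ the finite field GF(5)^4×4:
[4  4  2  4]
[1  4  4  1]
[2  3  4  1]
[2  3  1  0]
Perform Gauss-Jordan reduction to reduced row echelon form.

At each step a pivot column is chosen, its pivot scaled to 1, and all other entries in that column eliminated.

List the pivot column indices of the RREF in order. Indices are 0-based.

pivot(0,0)=4: scale R0 → (1, 1, 3, 1)
  clear (1,0): R1 −= (1)R0 → (0, 3, 1, 0)
  clear (2,0): R2 −= (2)R0 → (0, 1, 3, 4)
  clear (3,0): R3 −= (2)R0 → (0, 1, 0, 3)
pivot(1,1)=3: scale R1 → (0, 1, 2, 0)
  clear (0,1): R0 −= (1)R1 → (1, 0, 1, 1)
  clear (2,1): R2 −= (1)R1 → (0, 0, 1, 4)
  clear (3,1): R3 −= (1)R1 → (0, 0, 3, 3)
pivot(2,2)=1: scale R2 → (0, 0, 1, 4)
  clear (0,2): R0 −= (1)R2 → (1, 0, 0, 2)
  clear (1,2): R1 −= (2)R2 → (0, 1, 0, 2)
  clear (3,2): R3 −= (3)R2 → (0, 0, 0, 1)
pivot(3,3)=1: scale R3 → (0, 0, 0, 1)
  clear (0,3): R0 −= (2)R3 → (1, 0, 0, 0)
  clear (1,3): R1 −= (2)R3 → (0, 1, 0, 0)
  clear (2,3): R2 −= (4)R3 → (0, 0, 1, 0)

pivot columns: 0, 1, 2, 3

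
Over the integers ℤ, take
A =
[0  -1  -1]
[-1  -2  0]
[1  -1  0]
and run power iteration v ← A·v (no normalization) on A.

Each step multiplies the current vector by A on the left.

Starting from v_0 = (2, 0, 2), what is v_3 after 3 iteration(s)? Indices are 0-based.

v_0 = (2, 0, 2).
v_1 = A·v_0 = (-2, -2, 2).
v_2 = A·v_1 = (0, 6, 0).
v_3 = A·v_2 = (-6, -12, -6).

v_3 = (-6, -12, -6)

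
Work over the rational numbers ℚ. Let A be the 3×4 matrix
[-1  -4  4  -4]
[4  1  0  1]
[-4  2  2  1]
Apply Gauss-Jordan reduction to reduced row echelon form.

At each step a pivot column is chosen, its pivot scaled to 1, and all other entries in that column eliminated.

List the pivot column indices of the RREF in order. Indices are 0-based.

step 1: normalize row 0 (÷-1) = (1, 4, -4, 4)
  row 1: subtract 4×row0 = (0, -15, 16, -15)
  row 2: subtract -4×row0 = (0, 18, -14, 17)
step 2: normalize row 1 (÷-15) = (0, 1, -16/15, 1)
  row 0: subtract 4×row1 = (1, 0, 4/15, 0)
  row 2: subtract 18×row1 = (0, 0, 26/5, -1)
step 3: normalize row 2 (÷26/5) = (0, 0, 1, -5/26)
  row 0: subtract 4/15×row2 = (1, 0, 0, 2/39)
  row 1: subtract -16/15×row2 = (0, 1, 0, 31/39)

pivot columns: 0, 1, 2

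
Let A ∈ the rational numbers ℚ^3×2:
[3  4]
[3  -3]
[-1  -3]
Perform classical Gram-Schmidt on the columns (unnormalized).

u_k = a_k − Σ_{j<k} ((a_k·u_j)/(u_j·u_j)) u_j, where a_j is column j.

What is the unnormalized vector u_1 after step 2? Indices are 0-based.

u_1 = (58/19, -75/19, -51/19)

Step 1: u_0 = a_0 = (3, 3, -1).
Step 2: u_1 = a_1 − (6/19)·u_0 = (58/19, -75/19, -51/19).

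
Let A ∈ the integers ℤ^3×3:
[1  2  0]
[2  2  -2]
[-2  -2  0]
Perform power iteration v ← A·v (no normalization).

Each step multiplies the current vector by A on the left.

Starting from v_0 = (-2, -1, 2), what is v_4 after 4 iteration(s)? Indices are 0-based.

v_0 = (-2, -1, 2).
v_1 = A·v_0 = (-4, -10, 6).
v_2 = A·v_1 = (-24, -40, 28).
v_3 = A·v_2 = (-104, -184, 128).
v_4 = A·v_3 = (-472, -832, 576).

v_4 = (-472, -832, 576)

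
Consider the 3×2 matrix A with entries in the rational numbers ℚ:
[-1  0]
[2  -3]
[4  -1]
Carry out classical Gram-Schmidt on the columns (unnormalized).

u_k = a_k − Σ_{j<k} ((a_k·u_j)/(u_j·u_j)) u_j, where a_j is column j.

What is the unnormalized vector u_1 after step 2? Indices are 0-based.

u_1 = (-10/21, -43/21, 19/21)

Step 1: u_0 = a_0 = (-1, 2, 4).
Step 2: u_1 = a_1 − (-10/21)·u_0 = (-10/21, -43/21, 19/21).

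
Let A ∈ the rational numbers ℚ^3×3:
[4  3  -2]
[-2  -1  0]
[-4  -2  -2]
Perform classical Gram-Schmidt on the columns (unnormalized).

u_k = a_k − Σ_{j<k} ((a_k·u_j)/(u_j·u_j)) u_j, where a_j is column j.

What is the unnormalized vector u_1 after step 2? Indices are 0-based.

u_1 = (5/9, 2/9, 4/9)

Step 1: u_0 = a_0 = (4, -2, -4).
Step 2: u_1 = a_1 − (11/18)·u_0 = (5/9, 2/9, 4/9).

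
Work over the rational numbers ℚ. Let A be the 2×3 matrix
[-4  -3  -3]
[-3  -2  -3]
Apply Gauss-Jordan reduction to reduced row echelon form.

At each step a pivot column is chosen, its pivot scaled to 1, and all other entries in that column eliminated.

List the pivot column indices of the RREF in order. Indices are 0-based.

pivot(0,0)=-4: scale R0 → (1, 3/4, 3/4)
  clear (1,0): R1 −= (-3)R0 → (0, 1/4, -3/4)
pivot(1,1)=1/4: scale R1 → (0, 1, -3)
  clear (0,1): R0 −= (3/4)R1 → (1, 0, 3)

pivot columns: 0, 1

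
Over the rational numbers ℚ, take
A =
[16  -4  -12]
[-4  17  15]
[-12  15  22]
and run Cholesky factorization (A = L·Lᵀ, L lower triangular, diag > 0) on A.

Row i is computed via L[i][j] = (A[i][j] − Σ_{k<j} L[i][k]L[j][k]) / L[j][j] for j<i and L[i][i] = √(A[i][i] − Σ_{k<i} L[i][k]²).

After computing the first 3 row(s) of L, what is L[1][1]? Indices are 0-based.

Step 1: L[0][0] = √(16) = 4.
  L[1][0] = (-4) / L[0][0] = -1.
Step 2: L[1][1] = √(16) = 4.
  L[2][0] = (-12) / L[0][0] = -3.
  L[2][1] = (12) / L[1][1] = 3.
Step 3: L[2][2] = √(4) = 2.

L[1][1] = 4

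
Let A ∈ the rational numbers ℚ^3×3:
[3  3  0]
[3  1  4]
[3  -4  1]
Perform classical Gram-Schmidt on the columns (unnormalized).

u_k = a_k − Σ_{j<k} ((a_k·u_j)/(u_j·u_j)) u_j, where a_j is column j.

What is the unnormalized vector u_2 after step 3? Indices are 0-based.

Step 1: u_0 = a_0 = (3, 3, 3).
Step 2: u_1 = a_1 − (0)·u_0 = (3, 1, -4).
Step 3: u_2 = a_2 − (5/9)·u_0 − (0)·u_1 = (-5/3, 7/3, -2/3).

u_2 = (-5/3, 7/3, -2/3)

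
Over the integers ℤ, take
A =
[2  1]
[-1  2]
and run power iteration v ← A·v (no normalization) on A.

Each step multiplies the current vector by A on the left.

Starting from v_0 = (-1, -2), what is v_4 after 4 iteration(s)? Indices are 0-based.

v_4 = (-41, 38)

v_0 = (-1, -2).
v_1 = A·v_0 = (-4, -3).
v_2 = A·v_1 = (-11, -2).
v_3 = A·v_2 = (-24, 7).
v_4 = A·v_3 = (-41, 38).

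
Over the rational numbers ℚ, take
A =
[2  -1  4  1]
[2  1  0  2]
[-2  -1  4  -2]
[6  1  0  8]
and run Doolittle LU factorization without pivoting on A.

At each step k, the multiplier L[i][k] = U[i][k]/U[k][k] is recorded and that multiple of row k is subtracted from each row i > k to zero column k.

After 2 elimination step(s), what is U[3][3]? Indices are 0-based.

Step 1: pivot at (0,0) is 2.
  row1 ← row1 − (1)·row0  ⇒  L[1][0]=1, U row1=(0, 2, -4, 1)
  row2 ← row2 − (-1)·row0  ⇒  L[2][0]=-1, U row2=(0, -2, 8, -1)
  row3 ← row3 − (3)·row0  ⇒  L[3][0]=3, U row3=(0, 4, -12, 5)
Step 2: pivot at (1,1) is 2.
  row2 ← row2 − (-1)·row1  ⇒  L[2][1]=-1, U row2=(0, 0, 4, 0)
  row3 ← row3 − (2)·row1  ⇒  L[3][1]=2, U row3=(0, 0, -4, 3)

U[3][3] = 3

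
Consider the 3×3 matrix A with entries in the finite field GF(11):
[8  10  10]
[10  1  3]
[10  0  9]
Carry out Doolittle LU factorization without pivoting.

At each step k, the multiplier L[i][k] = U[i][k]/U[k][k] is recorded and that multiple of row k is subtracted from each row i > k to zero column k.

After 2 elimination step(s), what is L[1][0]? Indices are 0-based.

k=0: U[0][0]=8
  eliminate (1,0): mult=4, new row 1: (0, 5, 7); set L[1][0]=4
  eliminate (2,0): mult=4, new row 2: (0, 4, 2); set L[2][0]=4
k=1: U[1][1]=5
  eliminate (2,1): mult=3, new row 2: (0, 0, 3); set L[2][1]=3

L[1][0] = 4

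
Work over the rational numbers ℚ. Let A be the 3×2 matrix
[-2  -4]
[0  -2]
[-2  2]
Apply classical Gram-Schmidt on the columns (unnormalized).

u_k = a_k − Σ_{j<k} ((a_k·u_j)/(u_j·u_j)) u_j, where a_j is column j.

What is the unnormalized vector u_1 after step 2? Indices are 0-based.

u_1 = (-3, -2, 3)

Step 1: u_0 = a_0 = (-2, 0, -2).
Step 2: u_1 = a_1 − (1/2)·u_0 = (-3, -2, 3).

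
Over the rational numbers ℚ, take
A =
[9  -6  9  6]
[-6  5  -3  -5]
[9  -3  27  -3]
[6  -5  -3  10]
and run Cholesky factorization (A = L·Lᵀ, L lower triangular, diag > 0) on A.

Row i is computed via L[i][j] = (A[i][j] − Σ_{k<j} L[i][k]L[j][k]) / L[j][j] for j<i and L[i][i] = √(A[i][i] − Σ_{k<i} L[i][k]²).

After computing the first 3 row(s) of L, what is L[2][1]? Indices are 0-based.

Step 1: L[0][0] = √(9) = 3.
  L[1][0] = (-6) / L[0][0] = -2.
Step 2: L[1][1] = √(1) = 1.
  L[2][0] = (9) / L[0][0] = 3.
  L[2][1] = (3) / L[1][1] = 3.
Step 3: L[2][2] = √(9) = 3.

L[2][1] = 3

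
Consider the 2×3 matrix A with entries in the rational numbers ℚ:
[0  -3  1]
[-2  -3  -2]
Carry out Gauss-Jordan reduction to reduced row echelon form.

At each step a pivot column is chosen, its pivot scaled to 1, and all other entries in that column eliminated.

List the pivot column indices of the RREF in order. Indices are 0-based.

pivot columns: 0, 1

step 1: exchange rows 0,1
step 1: normalize row 0 (÷-2) = (1, 3/2, 1)
step 2: normalize row 1 (÷-3) = (0, 1, -1/3)
  row 0: subtract 3/2×row1 = (1, 0, 3/2)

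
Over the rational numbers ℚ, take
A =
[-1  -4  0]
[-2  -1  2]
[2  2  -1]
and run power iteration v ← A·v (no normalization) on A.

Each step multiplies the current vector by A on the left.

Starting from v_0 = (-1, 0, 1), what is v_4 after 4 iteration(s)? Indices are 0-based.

v_0 = (-1, 0, 1).
v_1 = A·v_0 = (1, 4, -3).
v_2 = A·v_1 = (-17, -12, 13).
v_3 = A·v_2 = (65, 72, -71).
v_4 = A·v_3 = (-353, -344, 345).

v_4 = (-353, -344, 345)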